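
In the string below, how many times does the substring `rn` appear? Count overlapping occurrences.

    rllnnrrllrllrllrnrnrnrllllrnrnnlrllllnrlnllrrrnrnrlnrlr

7

Sliding a length-2 window over the 55 characters (54 positions):
  position 16–17: rn
  position 18–19: rn
  position 20–21: rn
  position 27–28: rn
  position 29–30: rn
  position 46–47: rn
  position 48–49: rn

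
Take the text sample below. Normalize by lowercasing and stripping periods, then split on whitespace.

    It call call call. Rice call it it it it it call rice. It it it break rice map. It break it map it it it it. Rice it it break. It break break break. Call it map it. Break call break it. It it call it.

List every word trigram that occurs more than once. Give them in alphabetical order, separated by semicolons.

it break it; it it break; it it call; it it it; it map it; map it break; rice it it

Trigram counts meeting the condition (more than once):
  it break it: 2
  it it break: 2
  it it call: 2
  it it it: 7
  it map it: 2
  map it break: 2
  rice it it: 2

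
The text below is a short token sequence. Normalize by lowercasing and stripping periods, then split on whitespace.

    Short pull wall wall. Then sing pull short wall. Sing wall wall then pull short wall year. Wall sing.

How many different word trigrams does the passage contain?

19 tokens → 17 trigram windows in total.
Repeated trigrams (each contributes count−1 duplicates):
  pull short wall: 2
  wall wall then: 2
2 duplicate windows → 17 − 2 = 15 distinct.

15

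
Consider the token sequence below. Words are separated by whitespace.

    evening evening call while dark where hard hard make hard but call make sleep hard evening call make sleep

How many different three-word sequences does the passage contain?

16

19 tokens → 17 trigram windows in total.
Repeated trigrams (each contributes count−1 duplicates):
  call make sleep: 2
1 duplicate windows → 17 − 1 = 16 distinct.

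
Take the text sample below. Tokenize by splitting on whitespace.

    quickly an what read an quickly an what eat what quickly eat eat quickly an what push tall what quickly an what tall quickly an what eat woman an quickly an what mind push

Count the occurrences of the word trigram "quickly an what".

Scanning the 32 overlapping trigram windows for "quickly an what":
  position 1–3: quickly an what
  position 6–8: quickly an what
  position 14–16: quickly an what
  position 20–22: quickly an what
  position 24–26: quickly an what
  position 30–32: quickly an what

6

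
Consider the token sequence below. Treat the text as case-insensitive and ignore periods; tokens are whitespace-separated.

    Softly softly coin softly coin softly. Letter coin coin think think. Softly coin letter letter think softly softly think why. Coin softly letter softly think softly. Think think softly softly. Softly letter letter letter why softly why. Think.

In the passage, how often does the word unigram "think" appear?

8

Scanning the 38 tokens for "think":
  position 10: think
  position 11: think
  position 16: think
  position 19: think
  position 25: think
  position 27: think
  position 28: think
  position 38: think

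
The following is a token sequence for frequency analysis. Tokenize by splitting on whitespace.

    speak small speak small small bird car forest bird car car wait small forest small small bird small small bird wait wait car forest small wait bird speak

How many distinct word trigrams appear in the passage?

28 tokens → 26 trigram windows in total.
Repeated trigrams (each contributes count−1 duplicates):
  small small bird: 3
2 duplicate windows → 26 − 2 = 24 distinct.

24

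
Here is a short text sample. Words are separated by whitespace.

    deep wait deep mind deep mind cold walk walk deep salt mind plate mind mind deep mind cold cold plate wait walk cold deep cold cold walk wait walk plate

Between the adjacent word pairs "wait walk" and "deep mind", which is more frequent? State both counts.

"deep mind" (3 vs 2)

"wait walk": 2 occurrences
"deep mind": 3 occurrences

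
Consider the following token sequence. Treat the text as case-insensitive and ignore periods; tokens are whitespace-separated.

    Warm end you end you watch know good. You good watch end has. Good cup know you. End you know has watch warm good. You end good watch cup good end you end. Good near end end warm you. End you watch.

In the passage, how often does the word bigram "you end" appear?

5

Scanning the 41 overlapping bigram windows for "you end":
  position 3–4: you end
  position 17–18: you end
  position 25–26: you end
  position 32–33: you end
  position 39–40: you end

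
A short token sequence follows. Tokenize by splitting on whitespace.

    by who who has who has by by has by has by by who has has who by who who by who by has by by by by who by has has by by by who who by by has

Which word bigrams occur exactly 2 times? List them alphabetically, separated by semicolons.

Bigram counts meeting the condition (exactly 2 times):
  has has: 2
  has who: 2

has has; has who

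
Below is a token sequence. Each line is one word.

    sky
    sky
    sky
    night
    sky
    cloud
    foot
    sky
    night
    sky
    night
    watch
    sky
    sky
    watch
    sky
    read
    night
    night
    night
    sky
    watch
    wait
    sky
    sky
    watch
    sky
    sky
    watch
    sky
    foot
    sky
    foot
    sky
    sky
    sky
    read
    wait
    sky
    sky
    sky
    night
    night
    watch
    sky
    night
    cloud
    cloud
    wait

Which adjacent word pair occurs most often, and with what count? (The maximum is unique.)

Bigram frequencies (highest first):
  sky sky: 9
  sky night: 5
  watch sky: 5
  sky watch: 4
  night sky: 3
  foot sky: 3
  … (13 more, each ≤ 3)

"sky sky", 9 times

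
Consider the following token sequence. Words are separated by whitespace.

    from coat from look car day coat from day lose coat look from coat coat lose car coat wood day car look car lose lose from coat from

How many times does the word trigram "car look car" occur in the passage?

1

Scanning the 26 overlapping trigram windows for "car look car":
  position 21–23: car look car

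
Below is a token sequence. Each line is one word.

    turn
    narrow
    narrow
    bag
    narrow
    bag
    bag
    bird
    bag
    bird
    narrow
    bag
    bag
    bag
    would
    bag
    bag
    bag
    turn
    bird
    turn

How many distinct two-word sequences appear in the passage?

21 tokens → 20 bigram windows in total.
Repeated bigrams (each contributes count−1 duplicates):
  bag bag: 5
  narrow bag: 3
  bag bird: 2
7 duplicate windows → 20 − 7 = 13 distinct.

13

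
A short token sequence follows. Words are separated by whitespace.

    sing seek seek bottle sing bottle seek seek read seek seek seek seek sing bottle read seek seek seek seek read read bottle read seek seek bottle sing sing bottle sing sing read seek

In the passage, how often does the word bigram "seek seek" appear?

9

Scanning the 33 overlapping bigram windows for "seek seek":
  position 2–3: seek seek
  position 7–8: seek seek
  position 10–11: seek seek
  position 11–12: seek seek
  position 12–13: seek seek
  position 17–18: seek seek
  position 18–19: seek seek
  position 19–20: seek seek
  position 25–26: seek seek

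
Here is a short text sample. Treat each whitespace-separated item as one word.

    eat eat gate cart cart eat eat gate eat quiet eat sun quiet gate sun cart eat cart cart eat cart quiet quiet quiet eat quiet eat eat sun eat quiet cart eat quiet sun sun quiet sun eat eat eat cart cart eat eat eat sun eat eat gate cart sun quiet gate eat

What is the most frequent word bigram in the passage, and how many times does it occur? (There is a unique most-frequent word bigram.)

"eat eat", 8 times

Bigram frequencies (highest first):
  eat eat: 8
  cart eat: 5
  eat quiet: 4
  eat gate: 3
  cart cart: 3
  quiet eat: 3
  … (15 more, each ≤ 3)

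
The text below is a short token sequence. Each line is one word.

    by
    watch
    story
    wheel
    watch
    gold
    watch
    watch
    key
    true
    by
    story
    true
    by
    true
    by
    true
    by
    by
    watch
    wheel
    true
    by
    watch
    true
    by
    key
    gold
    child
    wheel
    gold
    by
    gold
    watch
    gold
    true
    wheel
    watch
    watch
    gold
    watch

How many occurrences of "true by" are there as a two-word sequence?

Scanning the 40 overlapping bigram windows for "true by":
  position 10–11: true by
  position 13–14: true by
  position 15–16: true by
  position 17–18: true by
  position 22–23: true by
  position 25–26: true by

6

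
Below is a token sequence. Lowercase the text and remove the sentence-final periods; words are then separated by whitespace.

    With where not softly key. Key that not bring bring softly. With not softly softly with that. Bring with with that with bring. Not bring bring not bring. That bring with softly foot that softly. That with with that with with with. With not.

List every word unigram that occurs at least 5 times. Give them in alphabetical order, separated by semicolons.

bring; not; softly; that; with

Unigram counts meeting the condition (at least 5 times):
  bring: 8
  not: 6
  softly: 6
  that: 7
  with: 13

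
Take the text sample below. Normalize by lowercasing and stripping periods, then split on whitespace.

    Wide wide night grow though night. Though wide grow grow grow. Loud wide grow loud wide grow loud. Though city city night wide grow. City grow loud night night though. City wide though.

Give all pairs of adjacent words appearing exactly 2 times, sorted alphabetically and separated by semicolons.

grow grow; loud wide; night though; though city

Bigram counts meeting the condition (exactly 2 times):
  grow grow: 2
  loud wide: 2
  night though: 2
  though city: 2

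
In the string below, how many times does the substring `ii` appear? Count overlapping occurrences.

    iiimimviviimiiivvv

5

Sliding a length-2 window over the 18 characters (17 positions):
  position 1–2: ii
  position 2–3: ii
  position 10–11: ii
  position 13–14: ii
  position 14–15: ii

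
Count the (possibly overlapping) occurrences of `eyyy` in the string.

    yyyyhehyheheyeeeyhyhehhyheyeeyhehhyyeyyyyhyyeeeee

1

Sliding a length-4 window over the 49 characters (46 positions):
  position 37–40: eyyy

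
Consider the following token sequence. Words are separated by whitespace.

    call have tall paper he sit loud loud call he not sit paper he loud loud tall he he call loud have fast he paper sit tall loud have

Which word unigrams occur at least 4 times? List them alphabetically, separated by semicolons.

Unigram counts meeting the condition (at least 4 times):
  he: 6
  loud: 6

he; loud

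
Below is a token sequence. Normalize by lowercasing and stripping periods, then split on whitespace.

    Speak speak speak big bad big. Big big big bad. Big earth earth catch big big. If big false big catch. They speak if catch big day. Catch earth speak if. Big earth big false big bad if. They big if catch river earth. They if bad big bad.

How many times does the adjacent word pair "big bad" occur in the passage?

Scanning the 48 overlapping bigram windows for "big bad":
  position 4–5: big bad
  position 9–10: big bad
  position 36–37: big bad
  position 48–49: big bad

4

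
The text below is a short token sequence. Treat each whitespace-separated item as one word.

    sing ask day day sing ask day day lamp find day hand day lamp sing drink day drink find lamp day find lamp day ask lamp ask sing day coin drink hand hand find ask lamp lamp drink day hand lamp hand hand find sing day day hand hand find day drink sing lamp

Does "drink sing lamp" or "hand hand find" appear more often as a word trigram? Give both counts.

"drink sing lamp": 1 occurrence
"hand hand find": 3 occurrences

"hand hand find" (3 vs 1)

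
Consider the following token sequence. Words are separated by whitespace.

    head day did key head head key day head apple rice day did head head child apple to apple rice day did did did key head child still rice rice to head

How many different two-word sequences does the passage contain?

22

32 tokens → 31 bigram windows in total.
Repeated bigrams (each contributes count−1 duplicates):
  day did: 3
  apple rice: 2
  did did: 2
  did key: 2
  head child: 2
  head head: 2
  key head: 2
  rice day: 2
9 duplicate windows → 31 − 9 = 22 distinct.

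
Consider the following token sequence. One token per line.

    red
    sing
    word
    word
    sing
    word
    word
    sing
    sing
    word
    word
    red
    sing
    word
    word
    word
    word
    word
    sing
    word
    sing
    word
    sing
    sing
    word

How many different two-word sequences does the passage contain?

25 tokens → 24 bigram windows in total.
Repeated bigrams (each contributes count−1 duplicates):
  sing word: 7
  word word: 7
  word sing: 5
  red sing: 2
  sing sing: 2
18 duplicate windows → 24 − 18 = 6 distinct.

6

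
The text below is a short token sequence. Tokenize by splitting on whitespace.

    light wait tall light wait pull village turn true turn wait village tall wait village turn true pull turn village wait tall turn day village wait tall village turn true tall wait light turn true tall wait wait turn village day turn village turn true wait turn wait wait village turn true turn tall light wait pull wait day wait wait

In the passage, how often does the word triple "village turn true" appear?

5

Scanning the 59 overlapping trigram windows for "village turn true":
  position 7–9: village turn true
  position 15–17: village turn true
  position 28–30: village turn true
  position 43–45: village turn true
  position 50–52: village turn true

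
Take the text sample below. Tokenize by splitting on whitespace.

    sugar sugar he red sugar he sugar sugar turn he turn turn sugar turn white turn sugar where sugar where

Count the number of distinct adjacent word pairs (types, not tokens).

14

20 tokens → 19 bigram windows in total.
Repeated bigrams (each contributes count−1 duplicates):
  sugar he: 2
  sugar sugar: 2
  sugar turn: 2
  sugar where: 2
  turn sugar: 2
5 duplicate windows → 19 − 5 = 14 distinct.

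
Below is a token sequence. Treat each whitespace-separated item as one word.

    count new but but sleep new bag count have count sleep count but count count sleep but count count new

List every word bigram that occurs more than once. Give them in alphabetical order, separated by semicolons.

Bigram counts meeting the condition (more than once):
  but count: 2
  count count: 2
  count new: 2
  count sleep: 2

but count; count count; count new; count sleep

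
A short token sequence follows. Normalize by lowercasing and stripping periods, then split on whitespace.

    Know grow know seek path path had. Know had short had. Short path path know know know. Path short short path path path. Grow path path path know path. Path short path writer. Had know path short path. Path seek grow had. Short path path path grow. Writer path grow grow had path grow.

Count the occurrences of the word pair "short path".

Scanning the 53 overlapping bigram windows for "short path":
  position 12–13: short path
  position 20–21: short path
  position 31–32: short path
  position 37–38: short path
  position 43–44: short path

5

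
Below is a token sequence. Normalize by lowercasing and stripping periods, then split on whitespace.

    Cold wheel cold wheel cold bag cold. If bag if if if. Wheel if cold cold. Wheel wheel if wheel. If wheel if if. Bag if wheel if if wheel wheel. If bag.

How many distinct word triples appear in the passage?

22

33 tokens → 31 trigram windows in total.
Repeated trigrams (each contributes count−1 duplicates):
  if wheel if: 4
  cold wheel cold: 2
  if bag if: 2
  if if wheel: 2
  wheel if if: 2
  wheel if wheel: 2
  wheel wheel if: 2
9 duplicate windows → 31 − 9 = 22 distinct.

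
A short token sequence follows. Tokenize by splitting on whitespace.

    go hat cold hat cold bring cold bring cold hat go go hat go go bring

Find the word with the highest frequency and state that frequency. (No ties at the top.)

"go", 5 times

Unigram frequencies (highest first):
  go: 5
  hat: 4
  cold: 4
  bring: 3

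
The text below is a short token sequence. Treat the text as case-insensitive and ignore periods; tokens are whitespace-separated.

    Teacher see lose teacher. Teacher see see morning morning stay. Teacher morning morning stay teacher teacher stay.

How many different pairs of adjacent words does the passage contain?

17 tokens → 16 bigram windows in total.
Repeated bigrams (each contributes count−1 duplicates):
  morning morning: 2
  morning stay: 2
  stay teacher: 2
  teacher see: 2
  teacher teacher: 2
5 duplicate windows → 16 − 5 = 11 distinct.

11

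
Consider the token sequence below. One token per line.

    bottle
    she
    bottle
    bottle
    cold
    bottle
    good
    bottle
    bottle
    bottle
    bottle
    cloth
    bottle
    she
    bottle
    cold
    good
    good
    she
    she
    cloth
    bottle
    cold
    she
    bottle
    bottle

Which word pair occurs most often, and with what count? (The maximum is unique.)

Bigram frequencies (highest first):
  bottle bottle: 5
  she bottle: 3
  bottle cold: 3
  bottle she: 2
  cloth bottle: 2
  cold bottle: 1
  … (9 more, each ≤ 1)

"bottle bottle", 5 times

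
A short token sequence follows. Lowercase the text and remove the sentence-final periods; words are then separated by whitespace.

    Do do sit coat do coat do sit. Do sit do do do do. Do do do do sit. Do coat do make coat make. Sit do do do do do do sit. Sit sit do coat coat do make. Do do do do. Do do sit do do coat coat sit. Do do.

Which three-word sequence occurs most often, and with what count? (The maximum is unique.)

"do do do", 14 times

Trigram frequencies (highest first):
  do do do: 14
  do do sit: 4
  do sit do: 4
  sit do do: 4
  do coat do: 2
  sit do coat: 2
  … (20 more, each ≤ 2)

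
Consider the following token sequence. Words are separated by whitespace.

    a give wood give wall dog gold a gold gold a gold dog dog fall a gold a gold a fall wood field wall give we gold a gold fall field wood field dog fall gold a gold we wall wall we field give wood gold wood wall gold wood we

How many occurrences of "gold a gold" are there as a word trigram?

5

Scanning the 49 overlapping trigram windows for "gold a gold":
  position 7–9: gold a gold
  position 10–12: gold a gold
  position 17–19: gold a gold
  position 27–29: gold a gold
  position 36–38: gold a gold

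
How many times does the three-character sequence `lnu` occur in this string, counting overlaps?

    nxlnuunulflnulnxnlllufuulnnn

2

Sliding a length-3 window over the 28 characters (26 positions):
  position 3–5: lnu
  position 11–13: lnu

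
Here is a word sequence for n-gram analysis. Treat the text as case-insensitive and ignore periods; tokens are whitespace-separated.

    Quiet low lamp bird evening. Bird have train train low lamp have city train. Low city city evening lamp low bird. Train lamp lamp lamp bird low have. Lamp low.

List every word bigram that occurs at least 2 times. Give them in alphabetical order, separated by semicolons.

lamp bird; lamp lamp; lamp low; low lamp; train low

Bigram counts meeting the condition (at least 2 times):
  lamp bird: 2
  lamp lamp: 2
  lamp low: 2
  low lamp: 2
  train low: 2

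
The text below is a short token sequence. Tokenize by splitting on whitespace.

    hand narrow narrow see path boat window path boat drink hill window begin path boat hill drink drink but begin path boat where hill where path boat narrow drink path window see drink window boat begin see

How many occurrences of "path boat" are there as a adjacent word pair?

5

Scanning the 36 overlapping bigram windows for "path boat":
  position 5–6: path boat
  position 8–9: path boat
  position 14–15: path boat
  position 21–22: path boat
  position 26–27: path boat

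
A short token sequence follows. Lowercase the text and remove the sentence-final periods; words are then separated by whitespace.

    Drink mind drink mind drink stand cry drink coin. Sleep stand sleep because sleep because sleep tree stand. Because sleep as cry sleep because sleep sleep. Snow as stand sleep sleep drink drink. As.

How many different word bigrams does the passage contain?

24

34 tokens → 33 bigram windows in total.
Repeated bigrams (each contributes count−1 duplicates):
  because sleep: 4
  sleep because: 3
  drink mind: 2
  mind drink: 2
  sleep sleep: 2
  stand sleep: 2
9 duplicate windows → 33 − 9 = 24 distinct.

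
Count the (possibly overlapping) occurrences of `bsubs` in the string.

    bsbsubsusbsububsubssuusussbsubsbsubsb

Sliding a length-5 window over the 37 characters (33 positions):
  position 3–7: bsubs
  position 15–19: bsubs
  position 27–31: bsubs
  position 32–36: bsubs

4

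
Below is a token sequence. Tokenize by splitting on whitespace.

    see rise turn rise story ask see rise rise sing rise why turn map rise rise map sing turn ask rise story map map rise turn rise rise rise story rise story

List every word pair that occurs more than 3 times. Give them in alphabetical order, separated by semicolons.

Bigram counts meeting the condition (more than 3 times):
  rise rise: 4
  rise story: 4

rise rise; rise story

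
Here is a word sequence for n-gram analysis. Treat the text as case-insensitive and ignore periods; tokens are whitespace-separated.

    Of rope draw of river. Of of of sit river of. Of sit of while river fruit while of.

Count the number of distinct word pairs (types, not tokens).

19 tokens → 18 bigram windows in total.
Repeated bigrams (each contributes count−1 duplicates):
  of of: 3
  of sit: 2
  river of: 2
4 duplicate windows → 18 − 4 = 14 distinct.

14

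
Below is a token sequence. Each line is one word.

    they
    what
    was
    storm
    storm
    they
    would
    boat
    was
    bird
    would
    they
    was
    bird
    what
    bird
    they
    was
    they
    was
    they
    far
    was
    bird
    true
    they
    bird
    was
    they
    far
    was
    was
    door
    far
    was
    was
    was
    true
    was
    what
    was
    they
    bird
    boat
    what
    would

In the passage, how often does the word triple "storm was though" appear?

0

Scanning the 44 overlapping trigram windows for "storm was though":
  (none found)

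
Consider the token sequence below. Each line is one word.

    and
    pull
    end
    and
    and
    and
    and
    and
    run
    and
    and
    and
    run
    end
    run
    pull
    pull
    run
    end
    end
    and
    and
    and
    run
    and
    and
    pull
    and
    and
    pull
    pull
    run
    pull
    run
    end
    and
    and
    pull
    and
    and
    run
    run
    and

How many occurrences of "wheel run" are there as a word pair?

Scanning the 42 overlapping bigram windows for "wheel run":
  (none found)

0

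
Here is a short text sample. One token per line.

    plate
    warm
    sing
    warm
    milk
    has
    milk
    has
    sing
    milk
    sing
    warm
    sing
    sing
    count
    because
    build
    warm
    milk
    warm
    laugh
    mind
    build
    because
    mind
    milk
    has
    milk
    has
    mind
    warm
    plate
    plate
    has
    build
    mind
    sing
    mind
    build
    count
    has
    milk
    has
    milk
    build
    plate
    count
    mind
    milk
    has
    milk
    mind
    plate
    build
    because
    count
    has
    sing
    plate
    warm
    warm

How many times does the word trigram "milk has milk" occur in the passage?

4

Scanning the 59 overlapping trigram windows for "milk has milk":
  position 5–7: milk has milk
  position 26–28: milk has milk
  position 42–44: milk has milk
  position 49–51: milk has milk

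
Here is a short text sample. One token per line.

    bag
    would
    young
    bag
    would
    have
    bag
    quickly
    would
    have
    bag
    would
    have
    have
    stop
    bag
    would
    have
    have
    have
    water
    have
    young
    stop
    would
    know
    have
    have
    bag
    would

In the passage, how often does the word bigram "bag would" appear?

5

Scanning the 29 overlapping bigram windows for "bag would":
  position 1–2: bag would
  position 4–5: bag would
  position 11–12: bag would
  position 16–17: bag would
  position 29–30: bag would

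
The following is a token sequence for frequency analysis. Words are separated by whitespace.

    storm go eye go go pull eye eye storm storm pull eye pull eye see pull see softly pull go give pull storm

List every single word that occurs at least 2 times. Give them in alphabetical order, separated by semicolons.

eye; go; pull; see; storm

Unigram counts meeting the condition (at least 2 times):
  eye: 5
  go: 4
  pull: 6
  see: 2
  storm: 4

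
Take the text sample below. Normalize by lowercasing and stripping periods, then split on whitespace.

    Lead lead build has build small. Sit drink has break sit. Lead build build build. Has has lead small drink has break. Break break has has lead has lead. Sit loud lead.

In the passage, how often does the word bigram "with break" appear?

0

Scanning the 31 overlapping bigram windows for "with break":
  (none found)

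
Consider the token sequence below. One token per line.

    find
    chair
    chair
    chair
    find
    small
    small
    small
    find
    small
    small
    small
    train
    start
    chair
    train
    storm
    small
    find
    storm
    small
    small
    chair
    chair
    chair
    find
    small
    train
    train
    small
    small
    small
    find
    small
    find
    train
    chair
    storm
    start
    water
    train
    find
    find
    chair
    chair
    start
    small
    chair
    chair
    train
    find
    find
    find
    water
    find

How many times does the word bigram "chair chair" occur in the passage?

Scanning the 54 overlapping bigram windows for "chair chair":
  position 2–3: chair chair
  position 3–4: chair chair
  position 23–24: chair chair
  position 24–25: chair chair
  position 44–45: chair chair
  position 48–49: chair chair

6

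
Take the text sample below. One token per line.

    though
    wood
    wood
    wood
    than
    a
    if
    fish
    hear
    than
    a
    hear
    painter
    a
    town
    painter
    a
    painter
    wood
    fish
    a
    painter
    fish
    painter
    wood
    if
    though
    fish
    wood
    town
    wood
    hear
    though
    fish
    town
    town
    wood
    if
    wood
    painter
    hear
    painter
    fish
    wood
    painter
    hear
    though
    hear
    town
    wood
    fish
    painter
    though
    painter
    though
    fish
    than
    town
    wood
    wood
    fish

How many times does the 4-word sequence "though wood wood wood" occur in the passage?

Scanning the 58 overlapping 4-gram windows for "though wood wood wood":
  position 1–4: though wood wood wood

1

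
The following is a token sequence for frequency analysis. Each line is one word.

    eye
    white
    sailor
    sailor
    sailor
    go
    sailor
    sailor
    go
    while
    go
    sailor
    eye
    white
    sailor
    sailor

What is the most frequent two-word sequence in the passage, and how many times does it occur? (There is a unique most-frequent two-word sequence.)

Bigram frequencies (highest first):
  sailor sailor: 4
  eye white: 2
  white sailor: 2
  sailor go: 2
  go sailor: 2
  go while: 1
  … (2 more, each ≤ 1)

"sailor sailor", 4 times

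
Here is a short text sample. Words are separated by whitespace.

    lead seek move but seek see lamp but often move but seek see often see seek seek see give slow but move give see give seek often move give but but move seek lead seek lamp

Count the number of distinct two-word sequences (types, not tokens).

36 tokens → 35 bigram windows in total.
Repeated bigrams (each contributes count−1 duplicates):
  seek see: 3
  but move: 2
  but seek: 2
  lead seek: 2
  move but: 2
  move give: 2
  often move: 2
  see give: 2
9 duplicate windows → 35 − 9 = 26 distinct.

26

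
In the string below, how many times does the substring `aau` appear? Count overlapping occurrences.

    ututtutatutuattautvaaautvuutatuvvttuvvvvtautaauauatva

Sliding a length-3 window over the 53 characters (51 positions):
  position 21–23: aau
  position 45–47: aau

2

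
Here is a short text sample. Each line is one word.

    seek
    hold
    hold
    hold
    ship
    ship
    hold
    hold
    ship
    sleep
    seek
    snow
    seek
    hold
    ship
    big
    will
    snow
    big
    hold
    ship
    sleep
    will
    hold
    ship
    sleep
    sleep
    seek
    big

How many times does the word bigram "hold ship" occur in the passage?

Scanning the 28 overlapping bigram windows for "hold ship":
  position 4–5: hold ship
  position 8–9: hold ship
  position 14–15: hold ship
  position 20–21: hold ship
  position 24–25: hold ship

5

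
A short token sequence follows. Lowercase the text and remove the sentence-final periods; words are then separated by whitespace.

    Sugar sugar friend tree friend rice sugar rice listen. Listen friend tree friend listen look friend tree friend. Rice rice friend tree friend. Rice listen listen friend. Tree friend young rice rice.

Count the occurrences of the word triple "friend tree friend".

5

Scanning the 30 overlapping trigram windows for "friend tree friend":
  position 3–5: friend tree friend
  position 11–13: friend tree friend
  position 16–18: friend tree friend
  position 21–23: friend tree friend
  position 27–29: friend tree friend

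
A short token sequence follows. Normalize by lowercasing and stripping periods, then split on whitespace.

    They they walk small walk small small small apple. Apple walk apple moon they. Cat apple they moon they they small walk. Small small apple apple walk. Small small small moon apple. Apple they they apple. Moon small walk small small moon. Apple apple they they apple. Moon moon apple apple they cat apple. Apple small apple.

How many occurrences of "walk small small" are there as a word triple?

Scanning the 55 overlapping trigram windows for "walk small small":
  position 5–7: walk small small
  position 22–24: walk small small
  position 27–29: walk small small
  position 39–41: walk small small

4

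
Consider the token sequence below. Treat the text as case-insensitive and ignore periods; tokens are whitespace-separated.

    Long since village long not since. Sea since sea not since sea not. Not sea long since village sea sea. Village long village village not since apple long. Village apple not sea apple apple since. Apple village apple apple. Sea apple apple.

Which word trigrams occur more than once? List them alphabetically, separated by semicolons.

long since village; not since sea; sea apple apple; since sea not

Trigram counts meeting the condition (more than once):
  long since village: 2
  not since sea: 2
  sea apple apple: 2
  since sea not: 2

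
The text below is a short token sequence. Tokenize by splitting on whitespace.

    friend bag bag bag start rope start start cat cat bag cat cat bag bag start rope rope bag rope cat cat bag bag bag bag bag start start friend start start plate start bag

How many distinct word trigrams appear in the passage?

24

35 tokens → 33 trigram windows in total.
Repeated trigrams (each contributes count−1 duplicates):
  bag bag bag: 4
  bag bag start: 3
  cat cat bag: 3
  bag start rope: 2
  cat bag bag: 2
9 duplicate windows → 33 − 9 = 24 distinct.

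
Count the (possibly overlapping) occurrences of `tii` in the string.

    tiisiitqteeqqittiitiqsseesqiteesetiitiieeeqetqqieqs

4

Sliding a length-3 window over the 51 characters (49 positions):
  position 1–3: tii
  position 16–18: tii
  position 34–36: tii
  position 37–39: tii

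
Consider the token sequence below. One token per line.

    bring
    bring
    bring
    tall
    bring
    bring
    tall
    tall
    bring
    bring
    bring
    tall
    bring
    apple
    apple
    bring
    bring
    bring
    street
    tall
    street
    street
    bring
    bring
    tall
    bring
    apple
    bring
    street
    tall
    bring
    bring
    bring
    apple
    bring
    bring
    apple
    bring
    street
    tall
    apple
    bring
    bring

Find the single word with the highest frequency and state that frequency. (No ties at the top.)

Unigram frequencies (highest first):
  bring: 24
  tall: 8
  apple: 6
  street: 5

"bring", 24 times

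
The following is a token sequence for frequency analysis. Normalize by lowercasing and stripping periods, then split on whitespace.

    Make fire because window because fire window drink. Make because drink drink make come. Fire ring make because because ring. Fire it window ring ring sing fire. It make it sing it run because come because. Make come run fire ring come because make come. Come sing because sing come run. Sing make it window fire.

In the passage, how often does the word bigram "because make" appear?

2

Scanning the 55 overlapping bigram windows for "because make":
  position 36–37: because make
  position 43–44: because make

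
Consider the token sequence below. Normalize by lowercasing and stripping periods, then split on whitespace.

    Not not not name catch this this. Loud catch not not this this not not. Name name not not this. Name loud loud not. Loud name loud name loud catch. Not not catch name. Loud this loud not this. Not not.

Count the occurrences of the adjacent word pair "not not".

7

Scanning the 40 overlapping bigram windows for "not not":
  position 1–2: not not
  position 2–3: not not
  position 10–11: not not
  position 14–15: not not
  position 18–19: not not
  position 31–32: not not
  position 40–41: not not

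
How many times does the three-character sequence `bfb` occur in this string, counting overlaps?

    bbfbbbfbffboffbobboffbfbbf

3

Sliding a length-3 window over the 26 characters (24 positions):
  position 2–4: bfb
  position 6–8: bfb
  position 22–24: bfb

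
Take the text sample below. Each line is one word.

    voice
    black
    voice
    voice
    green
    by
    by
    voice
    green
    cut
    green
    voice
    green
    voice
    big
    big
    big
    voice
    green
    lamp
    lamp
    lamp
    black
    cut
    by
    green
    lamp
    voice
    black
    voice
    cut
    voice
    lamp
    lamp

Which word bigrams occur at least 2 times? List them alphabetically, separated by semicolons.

big big; black voice; green lamp; green voice; lamp lamp; voice black; voice green

Bigram counts meeting the condition (at least 2 times):
  big big: 2
  black voice: 2
  green lamp: 2
  green voice: 2
  lamp lamp: 3
  voice black: 2
  voice green: 4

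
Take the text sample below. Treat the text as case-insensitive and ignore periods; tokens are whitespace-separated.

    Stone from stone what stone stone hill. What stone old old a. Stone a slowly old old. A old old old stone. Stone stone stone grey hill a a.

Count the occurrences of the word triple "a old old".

Scanning the 27 overlapping trigram windows for "a old old":
  position 18–20: a old old

1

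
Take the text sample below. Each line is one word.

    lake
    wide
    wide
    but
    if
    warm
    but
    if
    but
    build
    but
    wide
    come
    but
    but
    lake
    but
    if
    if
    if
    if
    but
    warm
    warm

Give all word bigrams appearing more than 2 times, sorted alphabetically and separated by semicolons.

but if; if if

Bigram counts meeting the condition (more than 2 times):
  but if: 3
  if if: 3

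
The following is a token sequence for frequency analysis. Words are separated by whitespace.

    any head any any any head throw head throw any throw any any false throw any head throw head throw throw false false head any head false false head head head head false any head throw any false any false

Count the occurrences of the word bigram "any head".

Scanning the 39 overlapping bigram windows for "any head":
  position 1–2: any head
  position 5–6: any head
  position 16–17: any head
  position 25–26: any head
  position 34–35: any head

5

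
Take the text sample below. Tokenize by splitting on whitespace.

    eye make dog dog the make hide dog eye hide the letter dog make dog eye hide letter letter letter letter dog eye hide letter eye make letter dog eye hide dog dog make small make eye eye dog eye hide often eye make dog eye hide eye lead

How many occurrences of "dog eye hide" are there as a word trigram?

6

Scanning the 47 overlapping trigram windows for "dog eye hide":
  position 8–10: dog eye hide
  position 15–17: dog eye hide
  position 22–24: dog eye hide
  position 29–31: dog eye hide
  position 39–41: dog eye hide
  position 45–47: dog eye hide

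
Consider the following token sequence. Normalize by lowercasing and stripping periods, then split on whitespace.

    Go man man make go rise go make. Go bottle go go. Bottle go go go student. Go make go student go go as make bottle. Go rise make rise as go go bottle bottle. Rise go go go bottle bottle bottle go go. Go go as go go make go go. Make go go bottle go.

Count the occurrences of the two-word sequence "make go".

5

Scanning the 56 overlapping bigram windows for "make go":
  position 4–5: make go
  position 8–9: make go
  position 19–20: make go
  position 50–51: make go
  position 53–54: make go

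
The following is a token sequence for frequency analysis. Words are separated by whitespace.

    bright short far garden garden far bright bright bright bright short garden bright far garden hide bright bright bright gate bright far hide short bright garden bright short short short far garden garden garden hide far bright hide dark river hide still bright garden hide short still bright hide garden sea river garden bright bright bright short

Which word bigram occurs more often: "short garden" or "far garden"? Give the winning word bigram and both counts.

"far garden" (3 vs 1)

"short garden": 1 occurrence
"far garden": 3 occurrences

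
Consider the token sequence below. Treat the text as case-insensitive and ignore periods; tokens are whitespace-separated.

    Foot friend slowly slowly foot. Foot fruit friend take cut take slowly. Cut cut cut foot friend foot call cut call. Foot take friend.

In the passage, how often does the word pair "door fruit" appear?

Scanning the 23 overlapping bigram windows for "door fruit":
  (none found)

0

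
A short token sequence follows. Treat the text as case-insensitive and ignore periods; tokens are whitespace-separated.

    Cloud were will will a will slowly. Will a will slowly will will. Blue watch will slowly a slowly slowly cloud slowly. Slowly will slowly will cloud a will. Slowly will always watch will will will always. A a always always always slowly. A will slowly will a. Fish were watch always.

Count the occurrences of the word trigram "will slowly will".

Scanning the 50 overlapping trigram windows for "will slowly will":
  position 6–8: will slowly will
  position 10–12: will slowly will
  position 24–26: will slowly will
  position 29–31: will slowly will
  position 45–47: will slowly will

5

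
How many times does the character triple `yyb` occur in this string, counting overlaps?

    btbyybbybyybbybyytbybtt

Sliding a length-3 window over the 23 characters (21 positions):
  position 4–6: yyb
  position 10–12: yyb

2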